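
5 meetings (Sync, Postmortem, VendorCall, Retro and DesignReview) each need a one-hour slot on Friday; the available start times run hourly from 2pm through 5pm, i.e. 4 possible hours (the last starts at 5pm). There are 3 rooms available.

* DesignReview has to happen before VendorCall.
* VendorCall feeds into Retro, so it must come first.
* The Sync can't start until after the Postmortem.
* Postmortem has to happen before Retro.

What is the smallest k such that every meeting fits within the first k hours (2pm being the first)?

The precedence chain requires at least 3 distinct hours.
With at most 3 per hour and 5 meetings, at least 2 hours are needed.
3 works (last occupied hour: 4pm): for example Postmortem=2pm; Retro=4pm; DesignReview=2pm; VendorCall=3pm; Sync=3pm.

3 hours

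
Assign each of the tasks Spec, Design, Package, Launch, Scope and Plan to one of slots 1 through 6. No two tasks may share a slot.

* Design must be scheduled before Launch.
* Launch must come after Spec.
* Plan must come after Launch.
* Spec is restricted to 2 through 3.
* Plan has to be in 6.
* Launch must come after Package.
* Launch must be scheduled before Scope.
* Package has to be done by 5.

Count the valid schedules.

4

Enumerating: Package=1; Launch=4; Spec=2; Scope=5; Design=3; Plan=6 | Design -> 1; Package -> 3; Scope -> 5; Launch -> 4; Spec -> 2; Plan -> 6 | Spec -> 3; Scope -> 5; Launch -> 4; Package -> 1; Plan -> 6; Design -> 2 | Spec in 3; Plan in 6; Launch in 4; Scope in 5; Package in 2; Design in 1.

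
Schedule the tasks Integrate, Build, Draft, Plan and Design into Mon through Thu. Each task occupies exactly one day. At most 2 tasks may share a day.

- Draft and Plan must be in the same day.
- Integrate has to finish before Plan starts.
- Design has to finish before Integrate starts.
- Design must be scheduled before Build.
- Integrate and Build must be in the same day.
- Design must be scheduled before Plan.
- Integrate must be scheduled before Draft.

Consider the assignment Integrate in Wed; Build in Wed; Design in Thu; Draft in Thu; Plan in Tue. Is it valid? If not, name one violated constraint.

At most 2 tasks may share a day — holds.
Integrate must be scheduled before Draft — holds.
Design must be scheduled before Plan — violated.
Design must be scheduled before Build — violated.
Integrate and Build must be in the same day — holds.
Draft and Plan must be in the same day — violated.
Design has to finish before Integrate starts — violated.
Integrate has to finish before Plan starts — violated.

No — it violates: Design must be scheduled before Plan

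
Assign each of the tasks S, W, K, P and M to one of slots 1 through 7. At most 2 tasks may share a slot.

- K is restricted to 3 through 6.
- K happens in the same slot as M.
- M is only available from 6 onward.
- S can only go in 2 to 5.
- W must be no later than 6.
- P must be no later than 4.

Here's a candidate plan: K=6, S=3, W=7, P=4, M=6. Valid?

K is restricted to 3 through 6 — holds.
S can only go in 2 to 5 — holds.
W must be no later than 6 — violated.
At most 2 tasks may share a slot — holds.
P must be no later than 4 — holds.
M is only available from 6 onward — holds.
K happens in the same slot as M — holds.

No — it violates: W must be no later than 6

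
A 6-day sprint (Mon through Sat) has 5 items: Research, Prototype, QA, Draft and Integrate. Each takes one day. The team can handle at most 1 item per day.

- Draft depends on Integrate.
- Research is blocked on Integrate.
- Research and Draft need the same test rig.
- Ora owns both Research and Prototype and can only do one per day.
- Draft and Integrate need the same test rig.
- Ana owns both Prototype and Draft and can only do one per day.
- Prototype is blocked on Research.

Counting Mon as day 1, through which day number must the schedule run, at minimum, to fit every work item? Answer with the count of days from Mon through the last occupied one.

The precedence chain requires at least 3 distinct days.
With at most 1 per day and 5 work items, at least 5 days are needed.
5 works (last occupied day: Fri): for example Draft -> Thu; Integrate -> Mon; QA -> Fri; Prototype -> Wed; Research -> Tue.

5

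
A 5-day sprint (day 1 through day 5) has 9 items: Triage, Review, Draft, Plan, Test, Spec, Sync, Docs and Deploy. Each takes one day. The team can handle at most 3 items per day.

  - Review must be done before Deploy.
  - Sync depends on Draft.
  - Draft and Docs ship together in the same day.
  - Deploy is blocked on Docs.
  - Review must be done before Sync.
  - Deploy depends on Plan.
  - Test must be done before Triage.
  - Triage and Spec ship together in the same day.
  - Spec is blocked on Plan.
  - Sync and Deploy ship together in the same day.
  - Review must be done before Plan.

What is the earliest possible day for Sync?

Sync must be in the same day as Deploy, which can't be before day 3, so Sync is at least day 3.
Sync at day 3 is achievable: Deploy in day 3, Triage in day 4, Sync in day 3, Test in day 2, Spec in day 4, Docs in day 1, Draft in day 1, Review in day 1, Plan in day 2.

day 3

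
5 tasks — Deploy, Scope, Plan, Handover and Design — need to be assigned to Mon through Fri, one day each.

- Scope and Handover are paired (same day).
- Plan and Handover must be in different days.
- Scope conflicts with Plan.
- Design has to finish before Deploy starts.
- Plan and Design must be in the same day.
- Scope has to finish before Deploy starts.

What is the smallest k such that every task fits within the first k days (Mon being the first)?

3

The precedence chain requires at least 2 distinct days.
Could 2 days be enough, i.e. nothing placed later than Tue? No: Deploy must come after Design (at Mon or later) → {Tue}; Design must come before Deploy (at Tue or earlier) → {Mon}; Scope must come before Deploy (at Tue or earlier) → {Mon}; Plan must be in the same day as Design (in {Mon}) → {Mon}; Plan can't share with Scope (Mon) → nothing is left.
So 2 days is not enough.
3 works (last occupied day: Wed): for example Design=Tue; Plan=Tue; Scope=Mon; Deploy=Wed; Handover=Mon.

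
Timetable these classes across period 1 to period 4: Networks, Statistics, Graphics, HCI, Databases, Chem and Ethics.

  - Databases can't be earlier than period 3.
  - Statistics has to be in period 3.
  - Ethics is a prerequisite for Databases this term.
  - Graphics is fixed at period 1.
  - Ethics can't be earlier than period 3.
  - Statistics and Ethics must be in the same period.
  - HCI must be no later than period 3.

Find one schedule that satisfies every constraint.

Graphics -> period 1; Networks -> period 1; HCI -> period 1; Chem -> period 1; Statistics -> period 3; Ethics -> period 3; Databases -> period 4

Checking: Ethics(period 3) before Databases(period 4); Statistics = Ethics = period 3; Graphics=period 1 in [period 1,period 1]; HCI=period 1 in [period 1,period 3]; Databases=period 4 in [period 3,period 4]; Statistics=period 3 in [period 3,period 3]; Ethics=period 3 in [period 3,period 4].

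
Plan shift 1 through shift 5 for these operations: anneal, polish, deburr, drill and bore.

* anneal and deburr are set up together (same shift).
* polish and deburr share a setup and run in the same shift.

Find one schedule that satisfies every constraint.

bore -> shift 1, anneal -> shift 1, drill -> shift 1, deburr -> shift 1, polish -> shift 1

Checking: anneal = deburr = shift 1; polish = deburr = shift 1.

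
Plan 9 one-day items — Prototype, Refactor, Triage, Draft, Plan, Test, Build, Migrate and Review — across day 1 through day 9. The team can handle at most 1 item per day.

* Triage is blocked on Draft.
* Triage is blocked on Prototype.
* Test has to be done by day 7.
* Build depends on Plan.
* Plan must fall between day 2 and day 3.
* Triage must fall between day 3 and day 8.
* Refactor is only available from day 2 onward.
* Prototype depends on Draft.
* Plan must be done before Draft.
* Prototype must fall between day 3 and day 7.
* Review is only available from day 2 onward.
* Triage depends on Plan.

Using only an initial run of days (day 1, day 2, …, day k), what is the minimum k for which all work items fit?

9 days

The precedence chain requires at least 4 distinct days.
With at most 1 per day and 9 work items, at least 9 days are needed.
Propagating the time windows through the other constraints, Triage can't land before day 5, so the schedule must run through at least day 5.
9 works (last occupied day: day 9): for example Build=day 8; Draft=day 3; Plan=day 2; Review=day 7; Triage=day 5; Migrate=day 9; Prototype=day 4; Test=day 1; Refactor=day 6.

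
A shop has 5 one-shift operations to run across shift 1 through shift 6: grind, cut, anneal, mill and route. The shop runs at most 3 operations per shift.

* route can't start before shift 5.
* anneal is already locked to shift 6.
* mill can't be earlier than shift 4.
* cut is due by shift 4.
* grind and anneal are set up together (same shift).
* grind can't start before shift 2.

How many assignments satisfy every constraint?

20

Splitting on cut: it can be shift 1 (5), shift 2 (5), shift 3 (5), shift 4 (5). Listing each branch's schedules as (grind, anneal, mill, route) by shift number:
cut=shift 1: (6,6,4,5) (6,6,4,6) (6,6,5,5) (6,6,5,6) (6,6,6,5) — 5.
cut=shift 2: (6,6,4,5) (6,6,4,6) (6,6,5,5) (6,6,5,6) (6,6,6,5) — 5.
cut=shift 3: (6,6,4,5) (6,6,4,6) (6,6,5,5) (6,6,5,6) (6,6,6,5) — 5.
cut=shift 4: (6,6,4,5) (6,6,4,6) (6,6,5,5) (6,6,5,6) (6,6,6,5) — 5.
Summing: 5 + 5 + 5 + 5 = 20.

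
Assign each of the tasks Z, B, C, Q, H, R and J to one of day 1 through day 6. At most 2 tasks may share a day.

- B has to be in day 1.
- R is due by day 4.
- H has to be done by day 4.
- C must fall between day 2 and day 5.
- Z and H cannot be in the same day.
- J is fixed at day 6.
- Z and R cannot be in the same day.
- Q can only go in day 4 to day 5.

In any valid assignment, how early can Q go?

day 4

Q is available from day 4; Q's own window allows nothing later than day 5.
Q at day 4 is achievable: C=day 2, H=day 1, J=day 6, B=day 1, Q=day 4, R=day 2, Z=day 3.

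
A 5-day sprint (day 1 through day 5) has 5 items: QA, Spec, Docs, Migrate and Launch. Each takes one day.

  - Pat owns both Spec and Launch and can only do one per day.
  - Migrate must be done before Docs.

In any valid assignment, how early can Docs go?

day 2

Precedence pushes Docs to at least day 2.
Docs at day 2 is achievable: Migrate=day 1, Launch=day 2, Docs=day 2, Spec=day 1, QA=day 1.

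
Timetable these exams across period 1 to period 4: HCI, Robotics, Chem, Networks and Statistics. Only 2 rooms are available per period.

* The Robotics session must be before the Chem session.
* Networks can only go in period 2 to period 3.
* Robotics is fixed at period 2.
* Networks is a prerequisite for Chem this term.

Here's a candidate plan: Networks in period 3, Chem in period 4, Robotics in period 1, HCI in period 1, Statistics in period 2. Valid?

Invalid. Robotics is fixed at period 2.

Only 2 rooms are available per period — holds.
Networks is a prerequisite for Chem this term — holds.
Robotics is fixed at period 2 — violated.
The Robotics session must be before the Chem session — holds.
Networks can only go in period 2 to period 3 — holds.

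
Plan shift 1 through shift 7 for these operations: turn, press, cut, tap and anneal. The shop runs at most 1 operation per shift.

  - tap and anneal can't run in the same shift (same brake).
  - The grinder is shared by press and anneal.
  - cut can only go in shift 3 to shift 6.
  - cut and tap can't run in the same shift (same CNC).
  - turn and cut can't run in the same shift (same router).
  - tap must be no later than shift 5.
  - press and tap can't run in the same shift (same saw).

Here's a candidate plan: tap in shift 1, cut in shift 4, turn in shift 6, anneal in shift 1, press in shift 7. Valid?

No. tap and anneal can't run in the same shift (same brake) is not satisfied.

The shop runs at most 1 operation per shift — violated.
cut can only go in shift 3 to shift 6 — holds.
tap must be no later than shift 5 — holds.
turn and cut can't run in the same shift (same router) — holds.
tap and anneal can't run in the same shift (same brake) — violated.
cut and tap can't run in the same shift (same CNC) — holds.
press and tap can't run in the same shift (same saw) — holds.
The grinder is shared by press and anneal — holds.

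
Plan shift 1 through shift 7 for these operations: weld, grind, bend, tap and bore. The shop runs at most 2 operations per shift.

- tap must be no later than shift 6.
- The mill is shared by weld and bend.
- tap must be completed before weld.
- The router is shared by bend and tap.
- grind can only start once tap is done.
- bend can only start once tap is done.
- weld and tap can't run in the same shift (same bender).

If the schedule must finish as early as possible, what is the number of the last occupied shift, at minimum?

shift 3

The precedence chain requires at least 2 distinct shifts.
With at most 2 per shift and 5 operations, at least 3 shifts are needed.
3 works (last occupied shift: shift 3): for example grind=shift 2, weld=shift 2, tap=shift 1, bend=shift 3, bore=shift 1.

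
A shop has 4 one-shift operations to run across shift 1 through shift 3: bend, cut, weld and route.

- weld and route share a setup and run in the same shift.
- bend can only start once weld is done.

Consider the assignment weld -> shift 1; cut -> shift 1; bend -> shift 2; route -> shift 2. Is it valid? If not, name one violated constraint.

bend can only start once weld is done — holds.
weld and route share a setup and run in the same shift — violated.

Invalid. weld and route share a setup and run in the same shift.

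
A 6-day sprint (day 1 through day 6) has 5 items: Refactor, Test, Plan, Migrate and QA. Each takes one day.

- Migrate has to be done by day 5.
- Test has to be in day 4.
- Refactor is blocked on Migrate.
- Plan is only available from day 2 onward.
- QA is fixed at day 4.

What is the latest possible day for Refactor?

day 6

Precedence pushes Refactor to at least day 2.
Refactor at day 6 is achievable: Plan in day 2; Migrate in day 1; QA in day 4; Test in day 4; Refactor in day 6.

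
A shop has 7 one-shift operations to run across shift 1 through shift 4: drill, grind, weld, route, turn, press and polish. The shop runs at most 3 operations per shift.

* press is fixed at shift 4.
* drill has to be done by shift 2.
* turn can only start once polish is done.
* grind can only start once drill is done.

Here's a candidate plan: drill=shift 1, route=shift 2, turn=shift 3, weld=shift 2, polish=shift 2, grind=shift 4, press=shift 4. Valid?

Yes, all constraints hold

press is fixed at shift 4 — holds.
The shop runs at most 3 operations per shift — holds.
grind can only start once drill is done — holds.
drill has to be done by shift 2 — holds.
turn can only start once polish is done — holds.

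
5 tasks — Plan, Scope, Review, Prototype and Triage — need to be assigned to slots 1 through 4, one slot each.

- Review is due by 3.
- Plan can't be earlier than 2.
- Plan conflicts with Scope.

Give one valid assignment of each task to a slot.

Scope in 1, Prototype in 1, Plan in 2, Triage in 1, Review in 1

Checking: Plan(2) != Scope(1); Plan=2 in [2,4]; Review=1 in [1,3].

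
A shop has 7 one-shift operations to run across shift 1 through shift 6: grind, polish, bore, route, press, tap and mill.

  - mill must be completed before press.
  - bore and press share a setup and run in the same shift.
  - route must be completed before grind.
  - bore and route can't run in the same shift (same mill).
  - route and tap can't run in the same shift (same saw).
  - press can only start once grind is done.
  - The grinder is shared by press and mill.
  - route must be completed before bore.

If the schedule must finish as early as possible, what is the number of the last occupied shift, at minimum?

shift 3

The precedence chain requires at least 3 distinct shifts.
3 works (last occupied shift: shift 3): for example press=shift 3; grind=shift 2; bore=shift 3; route=shift 1; tap=shift 2; polish=shift 1; mill=shift 1.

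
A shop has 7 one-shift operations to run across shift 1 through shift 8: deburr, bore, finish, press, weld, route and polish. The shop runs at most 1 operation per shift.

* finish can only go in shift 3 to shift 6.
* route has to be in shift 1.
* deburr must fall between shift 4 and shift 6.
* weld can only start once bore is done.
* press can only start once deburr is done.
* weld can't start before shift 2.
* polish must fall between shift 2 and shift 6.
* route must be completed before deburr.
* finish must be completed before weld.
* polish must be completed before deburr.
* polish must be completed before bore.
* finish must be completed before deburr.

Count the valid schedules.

Splitting on deburr: it can be shift 4 (12), shift 5 (24), shift 6 (22). Listing each branch's schedules as (bore, finish, press, weld, route, polish) by shift number:
deburr=shift 4: (5,3,6,7,1,2) (5,3,6,8,1,2) (5,3,7,6,1,2) (5,3,7,8,1,2) (5,3,8,6,1,2) (5,3,8,7,1,2) (6,3,5,7,1,2) (6,3,5,8,1,2) (6,3,7,8,1,2) (6,3,8,7,1,2) (7,3,5,8,1,2) (7,3,6,8,1,2) — 12.
deburr=shift 5: (3,4,6,7,1,2) (3,4,6,8,1,2) (3,4,7,6,1,2) (3,4,7,8,1,2) (3,4,8,6,1,2) (3,4,8,7,1,2) (4,3,6,7,1,2) (4,3,6,8,1,2) (4,3,7,6,1,2) (4,3,7,8,1,2) (4,3,8,6,1,2) (4,3,8,7,1,2) (6,3,7,8,1,2) (6,3,7,8,1,4) (6,3,8,7,1,2) (6,3,8,7,1,4) (6,4,7,8,1,2) (6,4,7,8,1,3) (6,4,8,7,1,2) (6,4,8,7,1,3) (7,3,6,8,1,2) (7,3,6,8,1,4) (7,4,6,8,1,2) (7,4,6,8,1,3) — 24.
deburr=shift 6: (3,4,7,5,1,2) (3,4,7,8,1,2) (3,4,8,5,1,2) (3,4,8,7,1,2) (3,5,7,8,1,2) (3,5,8,7,1,2) (4,3,7,5,1,2) (4,3,7,8,1,2) (4,3,8,5,1,2) (4,3,8,7,1,2) (4,5,7,8,1,2) (4,5,7,8,1,3) (4,5,8,7,1,2) (4,5,8,7,1,3) (5,3,7,8,1,2) (5,3,7,8,1,4) (5,3,8,7,1,2) (5,3,8,7,1,4) (5,4,7,8,1,2) (5,4,7,8,1,3) (5,4,8,7,1,2) (5,4,8,7,1,3) — 22.
Summing: 12 + 24 + 22 = 58.

58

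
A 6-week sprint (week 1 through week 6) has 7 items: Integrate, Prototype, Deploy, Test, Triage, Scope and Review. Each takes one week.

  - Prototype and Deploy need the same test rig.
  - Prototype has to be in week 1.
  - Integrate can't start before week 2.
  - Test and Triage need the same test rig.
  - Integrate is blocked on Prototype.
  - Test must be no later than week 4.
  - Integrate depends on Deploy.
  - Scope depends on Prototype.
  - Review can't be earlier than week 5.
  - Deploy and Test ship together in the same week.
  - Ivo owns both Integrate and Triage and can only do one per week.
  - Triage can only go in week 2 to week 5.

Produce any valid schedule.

Scope in week 2, Integrate in week 4, Test in week 2, Triage in week 3, Deploy in week 2, Prototype in week 1, Review in week 5

Checking: Prototype(week 1) before Scope(week 2); Deploy(week 2) before Integrate(week 4); Prototype(week 1) before Integrate(week 4); Test(week 2) != Triage(week 3); Integrate(week 4) != Triage(week 3); Prototype(week 1) != Deploy(week 2); Deploy = Test = week 2; Integrate=week 4 in [week 2,week 6]; Test=week 2 in [week 1,week 4]; Triage=week 3 in [week 2,week 5]; Prototype=week 1 in [week 1,week 1]; Review=week 5 in [week 5,week 6].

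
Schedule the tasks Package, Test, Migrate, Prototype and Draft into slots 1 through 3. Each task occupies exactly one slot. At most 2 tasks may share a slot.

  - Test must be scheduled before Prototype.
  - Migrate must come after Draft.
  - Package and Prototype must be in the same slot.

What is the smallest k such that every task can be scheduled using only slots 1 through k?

3 slots

The precedence chain requires at least 2 distinct slots.
With at most 2 per slot and 5 tasks, at least 3 slots are needed.
3 works (last occupied slot: 3): for example Migrate=2; Draft=1; Test=1; Package=3; Prototype=3.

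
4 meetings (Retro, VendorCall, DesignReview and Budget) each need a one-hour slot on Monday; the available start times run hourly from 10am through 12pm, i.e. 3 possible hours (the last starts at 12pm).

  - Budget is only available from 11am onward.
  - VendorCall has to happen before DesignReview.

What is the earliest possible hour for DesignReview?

Precedence pushes DesignReview to at least 11am.
DesignReview at 11am is achievable: Retro -> 10am, VendorCall -> 10am, Budget -> 11am, DesignReview -> 11am.

11am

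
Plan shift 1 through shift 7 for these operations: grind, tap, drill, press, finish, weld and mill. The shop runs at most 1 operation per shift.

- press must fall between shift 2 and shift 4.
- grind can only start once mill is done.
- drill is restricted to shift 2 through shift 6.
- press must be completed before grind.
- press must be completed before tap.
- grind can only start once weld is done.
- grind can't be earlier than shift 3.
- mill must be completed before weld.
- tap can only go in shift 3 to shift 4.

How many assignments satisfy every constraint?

36

Splitting on grind: it can be shift 5 (3), shift 6 (6), shift 7 (27). Listing each branch's schedules as (tap, drill, press, finish, weld, mill) by shift number:
grind=shift 5: (3,6,2,7,4,1) (4,6,2,7,3,1) (4,6,3,7,2,1) — 3.
grind=shift 6: (3,4,2,7,5,1) (3,5,2,7,4,1) (4,2,3,7,5,1) (4,3,2,7,5,1) (4,5,2,7,3,1) (4,5,3,7,2,1) — 6.
grind=shift 7: (3,4,2,1,6,5) (3,4,2,5,6,1) (3,4,2,6,5,1) (3,5,2,1,6,4) (3,5,2,4,6,1) (3,5,2,6,4,1) (3,6,2,1,5,4) (3,6,2,4,5,1) (3,6,2,5,4,1) (4,2,3,1,6,5) (4,2,3,5,6,1) (4,2,3,6,5,1) (4,3,2,1,6,5) (4,3,2,5,6,1) (4,3,2,6,5,1) (4,5,2,1,6,3) (4,5,2,3,6,1) (4,5,2,6,3,1) (4,5,3,1,6,2) (4,5,3,2,6,1) (4,5,3,6,2,1) (4,6,2,1,5,3) (4,6,2,3,5,1) (4,6,2,5,3,1) (4,6,3,1,5,2) (4,6,3,2,5,1) (4,6,3,5,2,1) — 27.
Summing: 3 + 6 + 27 = 36.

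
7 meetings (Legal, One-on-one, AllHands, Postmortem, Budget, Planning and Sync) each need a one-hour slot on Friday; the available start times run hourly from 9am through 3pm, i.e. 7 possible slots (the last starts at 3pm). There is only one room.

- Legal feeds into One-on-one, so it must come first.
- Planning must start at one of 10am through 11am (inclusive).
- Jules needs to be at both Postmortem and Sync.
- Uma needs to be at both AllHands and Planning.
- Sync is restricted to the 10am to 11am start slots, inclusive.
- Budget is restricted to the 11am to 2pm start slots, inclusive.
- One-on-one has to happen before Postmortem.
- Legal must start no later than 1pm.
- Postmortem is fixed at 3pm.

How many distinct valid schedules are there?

Splitting on Legal: it can be 9am (12), 12pm (4), 1pm (2). Listing each branch's schedules as (One-on-one, AllHands, Postmortem, Budget, Planning, Sync):
Legal=9am: (12pm,1pm,3pm,2pm,10am,11am) (12pm,1pm,3pm,2pm,11am,10am) (12pm,2pm,3pm,1pm,10am,11am) (12pm,2pm,3pm,1pm,11am,10am) (1pm,12pm,3pm,2pm,10am,11am) (1pm,12pm,3pm,2pm,11am,10am) (1pm,2pm,3pm,12pm,10am,11am) (1pm,2pm,3pm,12pm,11am,10am) (2pm,12pm,3pm,1pm,10am,11am) (2pm,12pm,3pm,1pm,11am,10am) (2pm,1pm,3pm,12pm,10am,11am) (2pm,1pm,3pm,12pm,11am,10am) — 12.
Legal=12pm: (1pm,9am,3pm,2pm,10am,11am) (1pm,9am,3pm,2pm,11am,10am) (2pm,9am,3pm,1pm,10am,11am) (2pm,9am,3pm,1pm,11am,10am) — 4.
Legal=1pm: (2pm,9am,3pm,12pm,10am,11am) (2pm,9am,3pm,12pm,11am,10am) — 2.
Summing: 12 + 4 + 2 = 18.

18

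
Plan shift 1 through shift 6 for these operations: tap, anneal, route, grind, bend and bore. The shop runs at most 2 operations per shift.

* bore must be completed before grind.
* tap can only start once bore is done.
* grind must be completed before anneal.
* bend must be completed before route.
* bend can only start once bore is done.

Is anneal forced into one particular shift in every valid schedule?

No

anneal can be shift 3 (e.g. route in shift 4, grind in shift 2, bore in shift 1, bend in shift 2, anneal in shift 3, tap in shift 3) or shift 4 (e.g. route in shift 3; tap in shift 3; grind in shift 2; bore in shift 1; bend in shift 2; anneal in shift 4).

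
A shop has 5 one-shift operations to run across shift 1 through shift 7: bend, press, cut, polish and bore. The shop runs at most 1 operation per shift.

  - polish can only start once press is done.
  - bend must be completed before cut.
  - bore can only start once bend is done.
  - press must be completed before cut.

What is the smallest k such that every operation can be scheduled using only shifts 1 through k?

The precedence chain requires at least 2 distinct shifts.
With at most 1 per shift and 5 operations, at least 5 shifts are needed.
5 works (last occupied shift: shift 5): for example bend=shift 1; cut=shift 3; polish=shift 4; bore=shift 5; press=shift 2.

5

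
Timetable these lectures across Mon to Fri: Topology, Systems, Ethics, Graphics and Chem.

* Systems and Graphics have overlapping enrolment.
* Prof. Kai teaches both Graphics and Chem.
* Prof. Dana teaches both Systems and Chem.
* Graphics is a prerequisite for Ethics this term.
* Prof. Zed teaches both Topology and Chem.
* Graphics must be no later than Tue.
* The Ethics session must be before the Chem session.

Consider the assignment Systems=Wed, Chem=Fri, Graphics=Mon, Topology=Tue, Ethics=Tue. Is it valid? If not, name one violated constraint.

Yes, all constraints hold

Systems and Graphics have overlapping enrolment — holds.
The Ethics session must be before the Chem session — holds.
Graphics is a prerequisite for Ethics this term — holds.
Prof. Kai teaches both Graphics and Chem — holds.
Graphics must be no later than Tue — holds.
Prof. Zed teaches both Topology and Chem — holds.
Prof. Dana teaches both Systems and Chem — holds.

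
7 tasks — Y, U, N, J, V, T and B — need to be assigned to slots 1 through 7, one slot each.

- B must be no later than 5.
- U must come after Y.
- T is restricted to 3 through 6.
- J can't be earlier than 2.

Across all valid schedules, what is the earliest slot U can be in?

Precedence pushes U to at least 2.
U at 2 is achievable: N -> 1, V -> 1, B -> 1, J -> 2, U -> 2, Y -> 1, T -> 3.

2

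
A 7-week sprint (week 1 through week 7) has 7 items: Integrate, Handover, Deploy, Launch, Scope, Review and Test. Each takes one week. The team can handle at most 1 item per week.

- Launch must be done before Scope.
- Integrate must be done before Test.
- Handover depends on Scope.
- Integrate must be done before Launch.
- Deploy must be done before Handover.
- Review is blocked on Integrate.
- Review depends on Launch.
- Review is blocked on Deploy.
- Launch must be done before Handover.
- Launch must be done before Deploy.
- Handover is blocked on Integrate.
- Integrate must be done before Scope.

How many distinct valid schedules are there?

30

Splitting on Handover: it can be week 5 (4), week 6 (11), week 7 (15). Listing each branch's schedules as (Integrate, Deploy, Launch, Scope, Review, Test) by week number:
Handover=week 5: (1,3,2,4,6,7) (1,3,2,4,7,6) (1,4,2,3,6,7) (1,4,2,3,7,6) — 4.
Handover=week 6: (1,3,2,4,5,7) (1,3,2,4,7,5) (1,3,2,5,4,7) (1,3,2,5,7,4) (1,4,2,3,5,7) (1,4,2,3,7,5) (1,4,2,5,7,3) (1,4,3,5,7,2) (1,5,2,3,7,4) (1,5,2,4,7,3) (1,5,3,4,7,2) — 11.
Handover=week 7: (1,3,2,4,5,6) (1,3,2,4,6,5) (1,3,2,5,4,6) (1,3,2,5,6,4) (1,3,2,6,4,5) (1,3,2,6,5,4) (1,4,2,3,5,6) (1,4,2,3,6,5) (1,4,2,5,6,3) (1,4,2,6,5,3) (1,4,3,5,6,2) (1,4,3,6,5,2) (1,5,2,3,6,4) (1,5,2,4,6,3) (1,5,3,4,6,2) — 15.
Summing: 4 + 11 + 15 = 30.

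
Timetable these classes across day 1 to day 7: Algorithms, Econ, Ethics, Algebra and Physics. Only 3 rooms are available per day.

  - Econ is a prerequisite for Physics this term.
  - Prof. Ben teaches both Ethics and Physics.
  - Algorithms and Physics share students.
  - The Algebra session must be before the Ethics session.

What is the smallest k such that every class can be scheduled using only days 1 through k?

3

The precedence chain requires at least 2 distinct days.
With at most 3 per day and 5 classes, at least 2 days are needed.
Could 2 days be enough, i.e. nothing placed later than day 2? No: Physics must come after Econ (at day 1 or later) → {day 2}; Ethics must come after Algebra (at day 1 or later) → {day 2}; Physics can't share with Ethics (day 2) → nothing is left.
So 2 days is not enough.
3 works (last occupied day: day 3): for example Algebra=day 1; Physics=day 3; Econ=day 1; Algorithms=day 1; Ethics=day 2.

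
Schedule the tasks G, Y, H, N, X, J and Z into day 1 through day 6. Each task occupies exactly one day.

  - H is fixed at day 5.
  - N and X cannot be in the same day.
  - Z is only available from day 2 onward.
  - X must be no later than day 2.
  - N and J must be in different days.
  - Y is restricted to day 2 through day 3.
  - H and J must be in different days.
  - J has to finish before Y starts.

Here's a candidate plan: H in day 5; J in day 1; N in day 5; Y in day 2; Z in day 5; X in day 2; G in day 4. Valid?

Yes

H is fixed at day 5 — holds.
Z is only available from day 2 onward — holds.
N and X cannot be in the same day — holds.
Y is restricted to day 2 through day 3 — holds.
N and J must be in different days — holds.
X must be no later than day 2 — holds.
J has to finish before Y starts — holds.
H and J must be in different days — holds.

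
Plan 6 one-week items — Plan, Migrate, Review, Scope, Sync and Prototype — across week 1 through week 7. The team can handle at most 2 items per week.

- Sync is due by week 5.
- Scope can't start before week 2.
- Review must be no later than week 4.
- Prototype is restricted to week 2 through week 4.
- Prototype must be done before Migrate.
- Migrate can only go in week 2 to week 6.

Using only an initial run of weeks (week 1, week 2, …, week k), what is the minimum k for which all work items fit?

The precedence chain requires at least 2 distinct weeks.
With at most 2 per week and 6 work items, at least 3 weeks are needed.
Propagating the time windows through the other constraints, Migrate can't land before week 3, so the schedule must run through at least week 3.
3 works (last occupied week: week 3): for example Sync -> week 3; Prototype -> week 2; Review -> week 1; Scope -> week 2; Migrate -> week 3; Plan -> week 1.

3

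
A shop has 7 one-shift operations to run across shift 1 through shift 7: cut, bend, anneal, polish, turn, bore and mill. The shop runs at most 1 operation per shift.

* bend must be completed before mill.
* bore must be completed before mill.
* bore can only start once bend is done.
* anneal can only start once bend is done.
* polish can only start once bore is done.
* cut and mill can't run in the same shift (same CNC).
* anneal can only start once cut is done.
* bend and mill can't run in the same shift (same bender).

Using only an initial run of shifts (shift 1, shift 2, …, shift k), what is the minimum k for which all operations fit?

The precedence chain requires at least 3 distinct shifts.
With at most 1 per shift and 7 operations, at least 7 shifts are needed.
7 works (last occupied shift: shift 7): for example mill in shift 5, turn in shift 7, bend in shift 1, bore in shift 2, polish in shift 6, anneal in shift 4, cut in shift 3.

7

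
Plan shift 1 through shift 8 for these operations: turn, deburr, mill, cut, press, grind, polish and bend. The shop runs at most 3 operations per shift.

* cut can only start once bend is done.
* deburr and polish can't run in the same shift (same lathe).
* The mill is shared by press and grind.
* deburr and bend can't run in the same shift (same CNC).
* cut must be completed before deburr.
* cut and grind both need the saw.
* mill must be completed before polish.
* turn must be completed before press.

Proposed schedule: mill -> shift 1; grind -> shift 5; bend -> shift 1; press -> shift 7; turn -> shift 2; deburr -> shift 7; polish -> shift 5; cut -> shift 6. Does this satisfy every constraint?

Yes

deburr and polish can't run in the same shift (same lathe) — holds.
cut can only start once bend is done — holds.
cut must be completed before deburr — holds.
mill must be completed before polish — holds.
The mill is shared by press and grind — holds.
turn must be completed before press — holds.
cut and grind both need the saw — holds.
The shop runs at most 3 operations per shift — holds.
deburr and bend can't run in the same shift (same CNC) — holds.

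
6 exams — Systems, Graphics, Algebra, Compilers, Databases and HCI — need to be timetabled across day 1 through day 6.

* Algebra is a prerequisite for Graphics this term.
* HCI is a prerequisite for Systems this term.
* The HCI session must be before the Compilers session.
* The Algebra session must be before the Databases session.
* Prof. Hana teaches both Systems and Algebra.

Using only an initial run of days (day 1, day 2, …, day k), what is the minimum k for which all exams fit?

2 days

The precedence chain requires at least 2 distinct days.
2 works (last occupied day: day 2): for example Graphics -> day 2; Algebra -> day 1; Databases -> day 2; Compilers -> day 2; Systems -> day 2; HCI -> day 1.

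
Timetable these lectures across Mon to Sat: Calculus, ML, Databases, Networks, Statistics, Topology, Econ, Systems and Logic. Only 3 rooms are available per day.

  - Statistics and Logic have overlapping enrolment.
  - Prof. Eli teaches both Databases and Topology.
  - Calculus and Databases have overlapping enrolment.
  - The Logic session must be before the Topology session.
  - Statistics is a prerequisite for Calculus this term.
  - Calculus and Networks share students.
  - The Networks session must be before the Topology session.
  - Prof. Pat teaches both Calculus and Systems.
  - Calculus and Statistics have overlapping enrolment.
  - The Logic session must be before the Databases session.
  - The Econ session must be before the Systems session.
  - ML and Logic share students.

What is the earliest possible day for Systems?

Tue

Precedence pushes Systems to at least Tue.
Systems at Tue is achievable: Networks in Mon; Statistics in Tue; Calculus in Wed; Systems in Tue; ML in Wed; Databases in Thu; Topology in Tue; Logic in Mon; Econ in Mon.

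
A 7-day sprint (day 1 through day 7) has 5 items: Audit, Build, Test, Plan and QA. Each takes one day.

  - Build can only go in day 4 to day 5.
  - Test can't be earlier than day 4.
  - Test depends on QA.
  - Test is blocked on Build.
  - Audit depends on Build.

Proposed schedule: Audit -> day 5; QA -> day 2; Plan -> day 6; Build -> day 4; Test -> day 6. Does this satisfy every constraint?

Yes

Build can only go in day 4 to day 5 — holds.
Audit depends on Build — holds.
Test is blocked on Build — holds.
Test depends on QA — holds.
Test can't be earlier than day 4 — holds.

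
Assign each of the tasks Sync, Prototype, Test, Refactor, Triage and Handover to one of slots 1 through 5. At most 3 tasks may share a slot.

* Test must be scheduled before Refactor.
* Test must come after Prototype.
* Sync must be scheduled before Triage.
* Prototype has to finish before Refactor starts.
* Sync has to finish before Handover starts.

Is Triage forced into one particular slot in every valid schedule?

Triage can be 2 (e.g. Sync in 1; Triage in 2; Handover in 2; Test in 2; Prototype in 1; Refactor in 3) or 3 (e.g. Triage -> 3; Test -> 2; Sync -> 1; Prototype -> 1; Refactor -> 3; Handover -> 2).

No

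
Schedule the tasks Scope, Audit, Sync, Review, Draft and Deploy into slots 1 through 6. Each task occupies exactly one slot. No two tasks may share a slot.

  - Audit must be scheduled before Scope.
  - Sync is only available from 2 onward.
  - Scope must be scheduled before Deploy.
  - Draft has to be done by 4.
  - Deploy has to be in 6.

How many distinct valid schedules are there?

39

Splitting on Scope: it can be 2 (4), 3 (7), 4 (10), 5 (18). Listing each branch's schedules as (Audit, Sync, Review, Draft, Deploy):
Scope=2: (1,3,5,4,6) (1,4,5,3,6) (1,5,3,4,6) (1,5,4,3,6) — 4.
Scope=3: (1,2,5,4,6) (1,4,5,2,6) (1,5,2,4,6) (1,5,4,2,6) (2,4,5,1,6) (2,5,1,4,6) (2,5,4,1,6) — 7.
Scope=4: (1,2,5,3,6) (1,3,5,2,6) (1,5,2,3,6) (1,5,3,2,6) (2,3,5,1,6) (2,5,1,3,6) (2,5,3,1,6) (3,2,5,1,6) (3,5,1,2,6) (3,5,2,1,6) — 10.
Scope=5: (1,2,3,4,6) (1,2,4,3,6) (1,3,2,4,6) (1,3,4,2,6) (1,4,2,3,6) (1,4,3,2,6) (2,3,1,4,6) (2,3,4,1,6) (2,4,1,3,6) (2,4,3,1,6) (3,2,1,4,6) (3,2,4,1,6) (3,4,1,2,6) (3,4,2,1,6) (4,2,1,3,6) (4,2,3,1,6) (4,3,1,2,6) (4,3,2,1,6) — 18.
Summing: 4 + 7 + 10 + 18 = 39.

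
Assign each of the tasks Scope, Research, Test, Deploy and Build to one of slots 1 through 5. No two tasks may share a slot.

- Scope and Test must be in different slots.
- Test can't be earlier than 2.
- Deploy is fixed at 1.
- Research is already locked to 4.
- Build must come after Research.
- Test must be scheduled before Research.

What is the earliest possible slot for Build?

Precedence pushes Build to at least 5.
Build at 5 is achievable: Test=2; Deploy=1; Build=5; Research=4; Scope=3.

5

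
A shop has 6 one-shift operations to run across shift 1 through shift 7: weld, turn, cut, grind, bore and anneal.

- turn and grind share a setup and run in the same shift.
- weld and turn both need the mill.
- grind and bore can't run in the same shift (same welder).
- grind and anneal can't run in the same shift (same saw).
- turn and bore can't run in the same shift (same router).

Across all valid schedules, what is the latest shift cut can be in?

cut at shift 7 is achievable: grind -> shift 2, turn -> shift 2, cut -> shift 7, anneal -> shift 1, weld -> shift 1, bore -> shift 1.

shift 7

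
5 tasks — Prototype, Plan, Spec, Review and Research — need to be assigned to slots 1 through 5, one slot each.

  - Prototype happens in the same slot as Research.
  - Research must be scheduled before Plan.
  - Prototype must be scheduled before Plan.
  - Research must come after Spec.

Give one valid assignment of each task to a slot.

Plan=3, Research=2, Prototype=2, Review=1, Spec=1

Checking: Prototype(2) before Plan(3); Research(2) before Plan(3); Spec(1) before Research(2); Prototype = Research = 2.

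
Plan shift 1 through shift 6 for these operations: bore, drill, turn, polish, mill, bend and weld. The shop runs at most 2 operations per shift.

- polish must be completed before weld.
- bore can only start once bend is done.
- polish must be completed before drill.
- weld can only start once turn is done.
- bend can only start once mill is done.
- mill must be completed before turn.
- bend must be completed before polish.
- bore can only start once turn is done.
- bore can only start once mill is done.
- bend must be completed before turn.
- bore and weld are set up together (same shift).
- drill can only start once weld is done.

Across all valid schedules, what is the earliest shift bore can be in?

Precedence pushes bore to at least shift 4; bore must be in the same shift as weld, which can't be after shift 5, so bore is at most shift 5.
bore at shift 4 is achievable: weld=shift 4; polish=shift 3; bend=shift 2; mill=shift 1; drill=shift 5; bore=shift 4; turn=shift 3.

shift 4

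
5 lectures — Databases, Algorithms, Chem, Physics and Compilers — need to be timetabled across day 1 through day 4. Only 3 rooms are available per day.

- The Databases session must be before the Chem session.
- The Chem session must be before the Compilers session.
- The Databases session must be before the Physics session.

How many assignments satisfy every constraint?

Splitting on Databases: it can be day 1 (36), day 2 (8). Listing each branch's schedules as (Algorithms, Chem, Physics, Compilers) by day number:
Databases=day 1: (1,2,2,3) (1,2,2,4) (1,2,3,3) (1,2,3,4) (1,2,4,3) (1,2,4,4) (1,3,2,4) (1,3,3,4) (1,3,4,4) (2,2,2,3) (2,2,2,4) (2,2,3,3) (2,2,3,4) (2,2,4,3) (2,2,4,4) (2,3,2,4) (2,3,3,4) (2,3,4,4) (3,2,2,3) (3,2,2,4) (3,2,3,3) (3,2,3,4) (3,2,4,3) (3,2,4,4) (3,3,2,4) (3,3,3,4) (3,3,4,4) (4,2,2,3) (4,2,2,4) (4,2,3,3) (4,2,3,4) (4,2,4,3) (4,2,4,4) (4,3,2,4) (4,3,3,4) (4,3,4,4) — 36.
Databases=day 2: (1,3,3,4) (1,3,4,4) (2,3,3,4) (2,3,4,4) (3,3,3,4) (3,3,4,4) (4,3,3,4) (4,3,4,4) — 8.
Summing: 36 + 8 = 44.

44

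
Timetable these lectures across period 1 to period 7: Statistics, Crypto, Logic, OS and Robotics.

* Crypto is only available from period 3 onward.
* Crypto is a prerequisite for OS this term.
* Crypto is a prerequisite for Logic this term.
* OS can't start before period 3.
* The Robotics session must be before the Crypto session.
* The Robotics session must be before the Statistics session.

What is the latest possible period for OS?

OS is available from period 3; precedence pushes OS to at least period 4.
OS at period 7 is achievable: OS=period 7; Robotics=period 1; Logic=period 4; Crypto=period 3; Statistics=period 2.

period 7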